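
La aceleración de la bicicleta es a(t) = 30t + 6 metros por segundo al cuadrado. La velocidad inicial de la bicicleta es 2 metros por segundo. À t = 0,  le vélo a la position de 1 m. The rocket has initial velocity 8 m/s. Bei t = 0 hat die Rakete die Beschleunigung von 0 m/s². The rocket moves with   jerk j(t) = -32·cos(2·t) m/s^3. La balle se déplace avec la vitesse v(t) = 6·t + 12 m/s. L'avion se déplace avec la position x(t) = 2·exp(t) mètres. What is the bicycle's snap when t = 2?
We must differentiate our acceleration equation a(t) = 30·t + 6 2 times. The derivative of acceleration gives jerk: j(t) = 30. Differentiating jerk, we get snap: s(t) = 0. We have snap s(t) = 0. Substituting t = 2: s(2) = 0.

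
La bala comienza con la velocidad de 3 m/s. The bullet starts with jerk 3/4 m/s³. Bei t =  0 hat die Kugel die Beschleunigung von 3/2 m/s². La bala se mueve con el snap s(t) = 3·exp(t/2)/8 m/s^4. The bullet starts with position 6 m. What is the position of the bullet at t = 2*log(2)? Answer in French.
En partant du snap s(t) = 3·exp(t/2)/8, nous prenons 4 intégrales. En intégrant le snap et en utilisant la condition initiale j(0) = 3/4, nous obtenons j(t) = 3·exp(t/2)/4. En prenant ∫j(t)dt et en appliquant a(0) = 3/2, nous trouvons a(t) = 3·exp(t/2)/2. La primitive de l'accélération, avec v(0) = 3, donne la vitesse: v(t) = 3·exp(t/2). La primitive de la vitesse est la position. En utilisant x(0) = 6, nous obtenons x(t) = 6·exp(t/2). Nous avons la position x(t) = 6·exp(t/2). En substituant t = 2*log(2): x(2*log(2)) = 12.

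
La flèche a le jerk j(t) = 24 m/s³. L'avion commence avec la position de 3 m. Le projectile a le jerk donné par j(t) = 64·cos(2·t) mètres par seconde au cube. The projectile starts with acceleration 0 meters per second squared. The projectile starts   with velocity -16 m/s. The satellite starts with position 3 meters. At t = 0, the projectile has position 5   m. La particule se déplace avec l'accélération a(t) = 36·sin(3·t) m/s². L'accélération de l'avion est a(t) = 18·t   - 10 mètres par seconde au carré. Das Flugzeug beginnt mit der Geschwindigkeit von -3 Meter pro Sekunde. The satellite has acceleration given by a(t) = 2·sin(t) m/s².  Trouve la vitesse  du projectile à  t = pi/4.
Nous devons trouver l'intégrale de notre équation du jerk j(t) = 64·cos(2·t) 2 fois. En intégrant le jerk et en utilisant la condition initiale a(0) = 0, nous obtenons a(t) = 32·sin(2·t). L'intégrale de l'accélération, avec v(0) = -16, donne la vitesse: v(t) = -16·cos(2·t). En utilisant v(t) = -16·cos(2·t) et en substituant t = pi/4, nous trouvons v = 0.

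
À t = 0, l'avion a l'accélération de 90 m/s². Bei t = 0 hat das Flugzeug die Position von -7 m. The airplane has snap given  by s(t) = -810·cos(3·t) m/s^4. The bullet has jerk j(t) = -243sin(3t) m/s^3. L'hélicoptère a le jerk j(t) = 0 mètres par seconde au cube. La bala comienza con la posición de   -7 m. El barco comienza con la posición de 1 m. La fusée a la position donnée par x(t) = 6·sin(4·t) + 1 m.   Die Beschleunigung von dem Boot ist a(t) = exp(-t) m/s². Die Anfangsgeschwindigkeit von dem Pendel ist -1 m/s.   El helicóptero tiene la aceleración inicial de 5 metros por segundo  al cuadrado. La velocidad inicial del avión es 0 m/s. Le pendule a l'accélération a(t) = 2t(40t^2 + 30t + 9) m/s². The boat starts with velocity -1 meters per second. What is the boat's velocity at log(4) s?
We must find the antiderivative of our acceleration equation a(t) = exp(-t) 1 time. Integrating acceleration and using the initial condition v(0) = -1, we get v(t) = -exp(-t). We have velocity v(t) = -exp(-t). Substituting t = log(4): v(log(4)) = -1/4.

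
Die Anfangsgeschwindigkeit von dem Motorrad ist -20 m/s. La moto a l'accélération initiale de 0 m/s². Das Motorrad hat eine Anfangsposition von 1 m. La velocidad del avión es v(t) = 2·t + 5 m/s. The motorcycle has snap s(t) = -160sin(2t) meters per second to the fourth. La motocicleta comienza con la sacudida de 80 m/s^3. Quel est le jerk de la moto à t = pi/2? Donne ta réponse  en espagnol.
Debemos encontrar la antiderivada de nuestra ecuación del snap s(t) = -160·sin(2·t) 1 vez. La antiderivada del snap es la sacudida. Usando j(0) = 80, obtenemos j(t) = 80·cos(2·t). Tenemos la sacudida j(t) = 80·cos(2·t). Sustituyendo t = pi/2: j(pi/2) = -80.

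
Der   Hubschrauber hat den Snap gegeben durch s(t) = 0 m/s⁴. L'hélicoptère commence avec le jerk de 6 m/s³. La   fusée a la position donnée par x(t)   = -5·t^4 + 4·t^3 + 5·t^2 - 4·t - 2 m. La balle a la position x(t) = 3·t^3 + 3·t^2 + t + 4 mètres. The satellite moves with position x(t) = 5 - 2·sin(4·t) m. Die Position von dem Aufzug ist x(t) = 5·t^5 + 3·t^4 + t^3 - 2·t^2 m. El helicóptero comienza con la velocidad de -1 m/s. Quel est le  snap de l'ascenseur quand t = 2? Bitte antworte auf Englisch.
Starting from position x(t) = 5·t^5 + 3·t^4 + t^3 - 2·t^2, we take 4 derivatives. The derivative of position gives velocity: v(t) = 25·t^4 + 12·t^3 + 3·t^2 - 4·t. The derivative of velocity gives acceleration: a(t) = 100·t^3 + 36·t^2 + 6·t - 4. The derivative of acceleration gives jerk: j(t) = 300·t^2 + 72·t + 6. Taking d/dt of j(t), we find s(t) = 600·t + 72. Using s(t) = 600·t + 72 and substituting t = 2, we find s = 1272.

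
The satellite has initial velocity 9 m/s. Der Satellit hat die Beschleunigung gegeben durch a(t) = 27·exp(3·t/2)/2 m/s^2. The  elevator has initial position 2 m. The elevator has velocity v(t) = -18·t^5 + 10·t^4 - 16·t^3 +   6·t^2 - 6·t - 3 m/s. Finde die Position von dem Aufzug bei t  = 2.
Wir müssen die Stammfunktion unserer Gleichung für die Geschwindigkeit v(t) = -18·t^5 + 10·t^4 - 16·t^3 + 6·t^2 - 6·t - 3 1-mal finden. Durch Integration von der Geschwindigkeit und Verwendung der Anfangsbedingung x(0) = 2, erhalten wir x(t) = -3·t^6 + 2·t^5 - 4·t^4 + 2·t^3 - 3·t^2 - 3·t + 2. Wir haben die Position x(t) = -3·t^6 + 2·t^5 - 4·t^4 + 2·t^3 - 3·t^2 - 3·t + 2. Durch Einsetzen von t = 2: x(2) = -192.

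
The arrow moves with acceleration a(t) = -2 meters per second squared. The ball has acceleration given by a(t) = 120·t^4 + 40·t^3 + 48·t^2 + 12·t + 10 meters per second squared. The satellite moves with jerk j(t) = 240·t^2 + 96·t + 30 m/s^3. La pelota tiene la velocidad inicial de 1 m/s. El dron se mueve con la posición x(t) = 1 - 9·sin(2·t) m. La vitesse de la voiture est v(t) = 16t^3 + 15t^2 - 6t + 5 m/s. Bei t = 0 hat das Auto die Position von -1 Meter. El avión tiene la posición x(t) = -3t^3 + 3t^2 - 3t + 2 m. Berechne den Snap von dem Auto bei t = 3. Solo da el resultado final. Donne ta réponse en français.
s(3) = 96.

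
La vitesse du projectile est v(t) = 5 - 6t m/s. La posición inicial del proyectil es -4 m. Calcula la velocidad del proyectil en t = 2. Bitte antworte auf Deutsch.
Wir haben die Geschwindigkeit v(t) = 5 - 6·t. Durch Einsetzen von t = 2: v(2) = -7.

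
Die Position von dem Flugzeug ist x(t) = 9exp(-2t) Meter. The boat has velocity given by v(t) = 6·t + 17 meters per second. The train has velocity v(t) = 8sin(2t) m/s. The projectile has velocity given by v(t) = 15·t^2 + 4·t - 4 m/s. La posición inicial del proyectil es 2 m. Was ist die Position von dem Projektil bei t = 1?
Ausgehend von der Geschwindigkeit v(t) = 15·t^2 + 4·t - 4, nehmen wir 1 Integral. Durch Integration von der Geschwindigkeit und Verwendung der Anfangsbedingung x(0) = 2, erhalten wir x(t) = 5·t^3 + 2·t^2 - 4·t + 2. Wir haben die Position x(t) = 5·t^3 + 2·t^2 - 4·t + 2. Durch Einsetzen von t = 1: x(1) = 5.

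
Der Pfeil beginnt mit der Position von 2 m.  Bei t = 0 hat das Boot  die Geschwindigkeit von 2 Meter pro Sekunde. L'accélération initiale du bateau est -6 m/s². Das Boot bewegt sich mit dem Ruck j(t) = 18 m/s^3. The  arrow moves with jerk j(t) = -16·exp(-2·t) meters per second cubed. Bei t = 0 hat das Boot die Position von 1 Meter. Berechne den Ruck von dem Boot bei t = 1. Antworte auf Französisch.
Nous avons le jerk j(t) = 18. En substituant t = 1: j(1) = 18.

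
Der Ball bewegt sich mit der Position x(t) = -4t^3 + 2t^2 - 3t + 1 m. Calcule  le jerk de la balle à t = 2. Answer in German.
Ausgehend von der Position x(t) = -4·t^3 + 2·t^2 - 3·t + 1, nehmen wir 3 Ableitungen. Mit d/dt von x(t) finden wir v(t) = -12·t^2 + 4·t - 3. Mit d/dt von v(t) finden wir a(t) = 4 - 24·t. Mit d/dt von a(t) finden wir j(t) = -24. Mit j(t) = -24 und Einsetzen von t = 2, finden wir j = -24.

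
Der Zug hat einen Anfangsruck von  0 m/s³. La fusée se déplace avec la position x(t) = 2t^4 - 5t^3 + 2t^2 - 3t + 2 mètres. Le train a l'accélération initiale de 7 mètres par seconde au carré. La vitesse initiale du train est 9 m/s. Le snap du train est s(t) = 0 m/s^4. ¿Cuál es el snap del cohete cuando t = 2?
Debemos derivar nuestra ecuación de la posición x(t) = 2·t^4 - 5·t^3 + 2·t^2 - 3·t + 2 4 veces. Tomando d/dt de x(t), encontramos v(t) = 8·t^3 - 15·t^2 + 4·t - 3. Derivando la velocidad, obtenemos la aceleración: a(t) = 24·t^2 - 30·t + 4. La derivada de la aceleración da la sacudida: j(t) = 48·t - 30. Tomando d/dt de j(t), encontramos s(t) = 48. Tenemos el snap s(t) = 48. Sustituyendo t = 2: s(2) = 48.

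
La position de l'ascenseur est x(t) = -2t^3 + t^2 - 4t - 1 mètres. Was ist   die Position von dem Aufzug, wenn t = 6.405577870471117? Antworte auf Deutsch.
Mit x(t) = -2·t^3 + t^2 - 4·t - 1 und Einsetzen von t = 6.405577870471117, finden wir x = -511.250896146619.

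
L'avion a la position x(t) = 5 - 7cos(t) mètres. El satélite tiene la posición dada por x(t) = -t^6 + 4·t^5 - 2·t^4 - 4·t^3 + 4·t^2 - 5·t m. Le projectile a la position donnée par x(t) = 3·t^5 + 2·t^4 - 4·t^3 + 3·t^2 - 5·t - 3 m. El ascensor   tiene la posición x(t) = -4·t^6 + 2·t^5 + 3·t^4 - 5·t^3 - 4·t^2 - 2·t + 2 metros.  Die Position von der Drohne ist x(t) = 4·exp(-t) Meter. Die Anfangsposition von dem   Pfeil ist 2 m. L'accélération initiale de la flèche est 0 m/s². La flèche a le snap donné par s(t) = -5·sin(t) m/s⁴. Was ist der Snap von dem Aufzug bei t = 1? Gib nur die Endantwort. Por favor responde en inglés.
s(1) = -1128.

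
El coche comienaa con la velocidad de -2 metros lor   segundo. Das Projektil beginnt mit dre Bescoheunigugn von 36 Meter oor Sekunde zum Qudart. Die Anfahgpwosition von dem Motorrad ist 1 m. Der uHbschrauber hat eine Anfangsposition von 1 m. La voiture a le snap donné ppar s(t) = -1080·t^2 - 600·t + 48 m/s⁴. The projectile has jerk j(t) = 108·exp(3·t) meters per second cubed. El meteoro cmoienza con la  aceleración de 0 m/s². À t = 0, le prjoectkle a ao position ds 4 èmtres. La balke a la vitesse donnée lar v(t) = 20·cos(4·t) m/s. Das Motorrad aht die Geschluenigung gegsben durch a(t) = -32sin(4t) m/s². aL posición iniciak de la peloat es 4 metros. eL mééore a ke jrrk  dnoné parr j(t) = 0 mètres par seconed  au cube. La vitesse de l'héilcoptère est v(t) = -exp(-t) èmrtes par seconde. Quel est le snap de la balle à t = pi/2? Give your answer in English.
Starting from velocity v(t) = 20·cos(4·t), we take 3 derivatives. The derivative of velocity gives acceleration: a(t) = -80·sin(4·t). Taking d/dt of a(t), we find j(t) = -320·cos(4·t). Differentiating jerk, we get snap: s(t) = 1280·sin(4·t). From the given snap equation s(t) = 1280·sin(4·t), we substitute t = pi/2 to get s = 0.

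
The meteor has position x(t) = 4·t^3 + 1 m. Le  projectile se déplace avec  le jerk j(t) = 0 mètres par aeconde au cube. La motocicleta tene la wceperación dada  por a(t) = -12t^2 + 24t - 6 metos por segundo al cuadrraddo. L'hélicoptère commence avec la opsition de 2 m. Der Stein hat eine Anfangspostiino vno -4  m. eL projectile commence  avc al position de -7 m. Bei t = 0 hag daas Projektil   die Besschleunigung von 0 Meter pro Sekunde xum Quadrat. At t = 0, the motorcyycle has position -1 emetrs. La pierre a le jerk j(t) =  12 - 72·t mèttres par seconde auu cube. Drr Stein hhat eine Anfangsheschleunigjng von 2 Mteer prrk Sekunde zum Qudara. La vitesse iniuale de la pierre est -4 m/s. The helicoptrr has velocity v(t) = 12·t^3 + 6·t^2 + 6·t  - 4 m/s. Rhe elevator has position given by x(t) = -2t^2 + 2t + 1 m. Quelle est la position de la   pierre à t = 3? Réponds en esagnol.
Necesitamos integrar nuestra ecuación de la sacudida j(t) = 12 - 72·t 3 veces. Integrando la sacudida y usando la condición inicial a(0) = 2, obtenemos a(t) = -36·t^2 + 12·t + 2. La integral de la aceleración, con v(0) = -4, da la velocidad: v(t) = -12·t^3 + 6·t^2 + 2·t - 4. La integral de la velocidad es la posición. Usando x(0) = -4, obtenemos x(t) = -3·t^4 + 2·t^3 + t^2 - 4·t - 4. Usando x(t) = -3·t^4 + 2·t^3 + t^2 - 4·t - 4 y sustituyendo t = 3, encontramos x = -196.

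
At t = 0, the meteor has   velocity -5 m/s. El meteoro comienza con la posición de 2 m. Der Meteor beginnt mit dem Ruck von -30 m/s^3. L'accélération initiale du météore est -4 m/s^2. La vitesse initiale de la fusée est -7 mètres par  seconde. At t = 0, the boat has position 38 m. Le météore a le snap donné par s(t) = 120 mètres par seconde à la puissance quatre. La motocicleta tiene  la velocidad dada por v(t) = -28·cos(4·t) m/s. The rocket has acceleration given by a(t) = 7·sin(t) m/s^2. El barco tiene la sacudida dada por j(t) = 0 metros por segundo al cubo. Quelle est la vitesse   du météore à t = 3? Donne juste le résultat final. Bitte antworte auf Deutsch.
Die Antwort ist 388.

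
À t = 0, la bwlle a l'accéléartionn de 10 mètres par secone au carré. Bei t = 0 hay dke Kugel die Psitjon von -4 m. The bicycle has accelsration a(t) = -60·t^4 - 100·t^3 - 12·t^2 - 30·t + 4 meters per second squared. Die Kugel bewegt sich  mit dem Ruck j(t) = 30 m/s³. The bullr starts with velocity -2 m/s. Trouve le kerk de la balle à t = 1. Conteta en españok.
Usando j(t) = 30 y sustituyendo t = 1, encontramos j = 30.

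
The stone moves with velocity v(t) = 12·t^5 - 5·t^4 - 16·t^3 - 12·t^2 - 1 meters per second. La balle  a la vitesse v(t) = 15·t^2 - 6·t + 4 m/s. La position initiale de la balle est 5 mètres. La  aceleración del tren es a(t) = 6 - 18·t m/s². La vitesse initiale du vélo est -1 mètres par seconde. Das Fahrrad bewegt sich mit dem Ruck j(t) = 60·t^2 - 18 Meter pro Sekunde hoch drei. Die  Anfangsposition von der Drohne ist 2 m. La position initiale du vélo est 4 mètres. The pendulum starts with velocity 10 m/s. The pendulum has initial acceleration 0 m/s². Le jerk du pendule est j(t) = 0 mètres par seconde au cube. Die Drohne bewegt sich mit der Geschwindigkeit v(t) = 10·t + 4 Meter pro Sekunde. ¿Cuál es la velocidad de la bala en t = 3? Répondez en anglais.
From the given velocity equation v(t) = 15·t^2 - 6·t + 4, we substitute t = 3 to get v = 121.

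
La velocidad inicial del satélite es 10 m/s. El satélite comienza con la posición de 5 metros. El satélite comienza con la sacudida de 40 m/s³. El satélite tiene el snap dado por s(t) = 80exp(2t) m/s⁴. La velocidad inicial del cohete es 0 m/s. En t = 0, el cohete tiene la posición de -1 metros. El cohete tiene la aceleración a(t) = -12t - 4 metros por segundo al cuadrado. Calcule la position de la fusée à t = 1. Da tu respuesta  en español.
Para resolver esto, necesitamos tomar 2 integrales de nuestra ecuación de la aceleración a(t) = -12·t - 4. La antiderivada de la aceleración, con v(0) = 0, da la velocidad: v(t) = 2·t·(-3·t - 2). La integral de la velocidad es la posición. Usando x(0) = -1, obtenemos x(t) = -2·t^3 - 2·t^2 - 1. Usando x(t) = -2·t^3 - 2·t^2 - 1 y sustituyendo t = 1, encontramos x = -5.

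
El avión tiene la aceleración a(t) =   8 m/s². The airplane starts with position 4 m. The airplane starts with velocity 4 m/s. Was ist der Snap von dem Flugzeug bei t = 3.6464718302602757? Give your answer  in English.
Starting from acceleration a(t) = 8, we take 2 derivatives. The derivative of acceleration gives jerk: j(t) = 0. Taking d/dt of j(t), we find s(t) = 0. From the given snap equation s(t) = 0, we substitute t = 3.6464718302602757 to get s = 0.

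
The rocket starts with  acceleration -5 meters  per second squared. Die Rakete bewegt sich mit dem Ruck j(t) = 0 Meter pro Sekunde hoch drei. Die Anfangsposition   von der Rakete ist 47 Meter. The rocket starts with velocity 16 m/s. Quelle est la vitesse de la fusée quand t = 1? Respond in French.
En partant du jerk j(t) = 0, nous prenons 2 primitives. En intégrant le jerk et en utilisant la condition initiale a(0) = -5, nous obtenons a(t) = -5. La primitive de l'accélération, avec v(0) = 16, donne la vitesse: v(t) = 16 - 5·t. En utilisant v(t) = 16 - 5·t et en substituant t = 1, nous trouvons v = 11.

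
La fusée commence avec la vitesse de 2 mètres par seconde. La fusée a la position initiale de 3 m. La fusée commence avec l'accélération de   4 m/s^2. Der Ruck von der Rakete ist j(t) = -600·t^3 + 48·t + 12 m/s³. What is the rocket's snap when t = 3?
We must differentiate our jerk equation j(t) = -600·t^3 + 48·t + 12 1 time. Differentiating jerk, we get snap: s(t) = 48 - 1800·t^2. We have snap s(t) = 48 - 1800·t^2. Substituting t = 3: s(3) = -16152.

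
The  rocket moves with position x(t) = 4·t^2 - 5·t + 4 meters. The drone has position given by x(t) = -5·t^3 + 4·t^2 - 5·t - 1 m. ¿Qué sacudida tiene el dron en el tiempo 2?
Debemos derivar nuestra ecuación de la posición x(t) = -5·t^3 + 4·t^2 - 5·t - 1 3 veces. Tomando d/dt de x(t), encontramos v(t) = -15·t^2 + 8·t - 5. Derivando la velocidad, obtenemos la aceleración: a(t) = 8 - 30·t. Tomando d/dt de a(t), encontramos j(t) = -30. Usando j(t) = -30 y sustituyendo t = 2, encontramos j = -30.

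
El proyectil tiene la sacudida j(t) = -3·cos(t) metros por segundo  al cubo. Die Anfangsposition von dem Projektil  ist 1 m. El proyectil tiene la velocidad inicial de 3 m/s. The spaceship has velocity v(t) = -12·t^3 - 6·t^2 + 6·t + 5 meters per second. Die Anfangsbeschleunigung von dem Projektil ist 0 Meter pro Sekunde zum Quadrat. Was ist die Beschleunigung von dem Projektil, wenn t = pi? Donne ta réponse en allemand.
Wir müssen unsere Gleichung für den Ruck j(t) = -3·cos(t) 1-mal integrieren. Mit ∫j(t)dt und Anwendung von a(0) = 0, finden wir a(t) = -3·sin(t). Mit a(t) = -3·sin(t) und Einsetzen von t = pi, finden wir a = 0.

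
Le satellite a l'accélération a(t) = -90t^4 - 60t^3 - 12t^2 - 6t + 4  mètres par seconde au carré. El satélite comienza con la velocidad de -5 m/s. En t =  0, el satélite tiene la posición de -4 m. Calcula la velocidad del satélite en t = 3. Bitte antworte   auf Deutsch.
Wir müssen die Stammfunktion unserer Gleichung für die Beschleunigung a(t) = -90·t^4 - 60·t^3 - 12·t^2 - 6·t + 4 1-mal finden. Das Integral von der Beschleunigung, mit v(0) = -5, ergibt die Geschwindigkeit: v(t) = -18·t^5 - 15·t^4 - 4·t^3 - 3·t^2 + 4·t - 5. Wir haben die Geschwindigkeit v(t) = -18·t^5 - 15·t^4 - 4·t^3 - 3·t^2 + 4·t - 5. Durch Einsetzen von t = 3: v(3) = -5717.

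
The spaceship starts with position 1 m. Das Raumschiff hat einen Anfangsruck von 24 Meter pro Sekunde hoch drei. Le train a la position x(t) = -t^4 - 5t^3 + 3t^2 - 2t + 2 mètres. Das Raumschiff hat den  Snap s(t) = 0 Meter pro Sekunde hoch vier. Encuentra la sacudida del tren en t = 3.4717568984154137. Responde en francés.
En partant de la position x(t) = -t^4 - 5·t^3 + 3·t^2 - 2·t + 2, nous prenons 3 dérivées. En dérivant la position, nous obtenons la vitesse: v(t) = -4·t^3 - 15·t^2 + 6·t - 2. En prenant d/dt de v(t), nous trouvons a(t) = -12·t^2 - 30·t + 6. En dérivant l'accélération, nous obtenons le jerk: j(t) = -24·t - 30. Nous avons le jerk j(t) = -24·t - 30. En substituant t = 3.4717568984154137: j(3.4717568984154137) = -113.322165561970.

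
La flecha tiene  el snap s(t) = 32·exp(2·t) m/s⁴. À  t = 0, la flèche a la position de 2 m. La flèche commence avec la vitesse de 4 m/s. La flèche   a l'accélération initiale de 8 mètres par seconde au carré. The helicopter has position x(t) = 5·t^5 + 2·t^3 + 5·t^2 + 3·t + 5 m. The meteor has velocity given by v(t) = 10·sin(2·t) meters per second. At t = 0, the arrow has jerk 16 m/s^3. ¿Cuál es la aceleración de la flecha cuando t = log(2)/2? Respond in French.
Nous devons intégrer notre équation du snap s(t) = 32·exp(2·t) 2 fois. En prenant ∫s(t)dt et en appliquant j(0) = 16, nous trouvons j(t) = 16·exp(2·t). L'intégrale du jerk est l'accélération. En utilisant a(0) = 8, nous obtenons a(t) = 8·exp(2·t). Nous avons l'accélération a(t) = 8·exp(2·t). En substituant t = log(2)/2: a(log(2)/2) = 16.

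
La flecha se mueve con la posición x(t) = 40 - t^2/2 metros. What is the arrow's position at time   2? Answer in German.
Mit x(t) = 40 - t^2/2 und Einsetzen von t = 2, finden wir x = 38.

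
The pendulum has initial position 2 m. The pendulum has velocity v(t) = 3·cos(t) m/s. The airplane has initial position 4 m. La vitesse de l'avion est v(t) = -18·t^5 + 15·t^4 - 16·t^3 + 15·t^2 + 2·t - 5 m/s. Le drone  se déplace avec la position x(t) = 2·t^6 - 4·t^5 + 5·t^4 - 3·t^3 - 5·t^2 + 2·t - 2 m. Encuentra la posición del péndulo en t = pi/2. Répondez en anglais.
We need to integrate our velocity equation v(t) = 3·cos(t) 1 time. The antiderivative of velocity is position. Using x(0) = 2, we get x(t) = 3·sin(t) + 2. Using x(t) = 3·sin(t) + 2 and substituting t = pi/2, we find x = 5.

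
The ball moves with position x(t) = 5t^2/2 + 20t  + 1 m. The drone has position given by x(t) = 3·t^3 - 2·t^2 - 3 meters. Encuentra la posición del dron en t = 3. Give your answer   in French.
En utilisant x(t) = 3·t^3 - 2·t^2 - 3 et en substituant t = 3, nous trouvons x = 60.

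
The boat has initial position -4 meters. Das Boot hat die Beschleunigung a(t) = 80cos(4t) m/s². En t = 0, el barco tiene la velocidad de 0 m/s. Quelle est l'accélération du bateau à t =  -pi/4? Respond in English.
From the given acceleration equation a(t) = 80·cos(4·t), we substitute t = -pi/4 to get a = -80.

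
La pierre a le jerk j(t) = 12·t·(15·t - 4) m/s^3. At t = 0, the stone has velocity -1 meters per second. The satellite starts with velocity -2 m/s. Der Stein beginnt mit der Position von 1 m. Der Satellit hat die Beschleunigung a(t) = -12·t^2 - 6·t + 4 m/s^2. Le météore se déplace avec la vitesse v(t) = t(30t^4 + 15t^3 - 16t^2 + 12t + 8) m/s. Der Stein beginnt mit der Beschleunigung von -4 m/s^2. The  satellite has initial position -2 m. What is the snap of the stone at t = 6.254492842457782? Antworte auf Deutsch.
Ausgehend von dem Ruck j(t) = 12·t·(15·t - 4), nehmen wir 1 Ableitung. Mit d/dt von j(t) finden wir s(t) = 360·t - 48. Mit s(t) = 360·t - 48 und Einsetzen von t = 6.254492842457782, finden wir s = 2203.61742328480.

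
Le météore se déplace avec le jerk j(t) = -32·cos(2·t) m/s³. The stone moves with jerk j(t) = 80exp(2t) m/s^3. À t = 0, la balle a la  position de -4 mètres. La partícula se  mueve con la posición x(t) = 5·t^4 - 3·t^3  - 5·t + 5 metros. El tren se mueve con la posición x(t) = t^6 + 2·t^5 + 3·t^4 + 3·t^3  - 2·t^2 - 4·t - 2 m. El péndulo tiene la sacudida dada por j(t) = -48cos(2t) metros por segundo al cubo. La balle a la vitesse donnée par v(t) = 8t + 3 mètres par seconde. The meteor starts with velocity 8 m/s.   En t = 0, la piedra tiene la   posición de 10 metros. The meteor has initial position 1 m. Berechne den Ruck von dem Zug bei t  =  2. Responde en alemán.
Ausgehend von der Position x(t) = t^6 + 2·t^5 + 3·t^4 + 3·t^3 - 2·t^2 - 4·t - 2, nehmen wir 3 Ableitungen. Durch Ableiten von der Position erhalten wir die Geschwindigkeit: v(t) = 6·t^5 + 10·t^4 + 12·t^3 + 9·t^2 - 4·t - 4. Mit d/dt von v(t) finden wir a(t) = 30·t^4 + 40·t^3 + 36·t^2 + 18·t - 4. Durch Ableiten von der Beschleunigung erhalten wir den Ruck: j(t) = 120·t^3 + 120·t^2 + 72·t + 18. Aus der Gleichung für den Ruck j(t) = 120·t^3 + 120·t^2 + 72·t + 18, setzen wir t = 2 ein und erhalten j = 1602.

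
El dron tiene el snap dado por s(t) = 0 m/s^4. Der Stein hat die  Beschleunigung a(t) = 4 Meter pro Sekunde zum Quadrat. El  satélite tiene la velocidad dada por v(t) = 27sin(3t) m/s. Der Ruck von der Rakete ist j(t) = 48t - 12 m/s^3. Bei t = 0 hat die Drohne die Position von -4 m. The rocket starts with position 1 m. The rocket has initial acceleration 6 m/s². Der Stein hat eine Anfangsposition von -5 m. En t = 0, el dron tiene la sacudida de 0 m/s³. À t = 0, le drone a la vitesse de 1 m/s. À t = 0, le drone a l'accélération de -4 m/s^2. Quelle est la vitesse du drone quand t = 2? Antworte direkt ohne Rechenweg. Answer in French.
La vitesse à t = 2 est v = -7.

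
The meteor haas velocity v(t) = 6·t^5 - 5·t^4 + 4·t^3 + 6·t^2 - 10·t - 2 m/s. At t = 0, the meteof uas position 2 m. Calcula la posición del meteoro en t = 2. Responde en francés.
Nous devons intégrer notre équation de la vitesse v(t) = 6·t^5 - 5·t^4 + 4·t^3 + 6·t^2 - 10·t - 2 1 fois. L'intégrale de la vitesse est la position. En utilisant x(0) = 2, nous obtenons x(t) = t^6 - t^5 + t^4 + 2·t^3 - 5·t^2 - 2·t + 2. En utilisant x(t) = t^6 - t^5 + t^4 + 2·t^3 - 5·t^2 - 2·t + 2 et en substituant t = 2, nous trouvons x = 42.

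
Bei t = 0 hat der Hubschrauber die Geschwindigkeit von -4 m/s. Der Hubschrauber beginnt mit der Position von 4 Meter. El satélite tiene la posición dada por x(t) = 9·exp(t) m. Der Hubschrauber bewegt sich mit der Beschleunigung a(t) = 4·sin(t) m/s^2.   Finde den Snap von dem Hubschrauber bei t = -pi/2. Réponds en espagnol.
Para resolver esto, necesitamos tomar 2 derivadas de nuestra ecuación de la aceleración a(t) = 4·sin(t). Derivando la aceleración, obtenemos la sacudida: j(t) = 4·cos(t). Tomando d/dt de j(t), encontramos s(t) = -4·sin(t). Usando s(t) = -4·sin(t) y sustituyendo t = -pi/2, encontramos s = 4.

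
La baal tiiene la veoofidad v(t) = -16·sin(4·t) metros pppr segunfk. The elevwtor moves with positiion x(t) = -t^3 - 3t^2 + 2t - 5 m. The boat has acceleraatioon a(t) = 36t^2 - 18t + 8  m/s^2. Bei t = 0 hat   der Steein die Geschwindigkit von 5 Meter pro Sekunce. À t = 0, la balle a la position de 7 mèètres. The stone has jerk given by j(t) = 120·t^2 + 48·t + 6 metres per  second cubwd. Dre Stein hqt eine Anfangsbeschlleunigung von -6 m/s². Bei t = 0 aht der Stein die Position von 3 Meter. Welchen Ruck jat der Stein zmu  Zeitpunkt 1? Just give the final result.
j(1) = 174.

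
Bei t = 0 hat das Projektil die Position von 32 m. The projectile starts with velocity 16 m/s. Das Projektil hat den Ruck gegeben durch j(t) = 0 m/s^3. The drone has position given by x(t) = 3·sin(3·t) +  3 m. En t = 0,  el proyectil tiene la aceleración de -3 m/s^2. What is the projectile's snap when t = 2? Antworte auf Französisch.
En partant du jerk j(t) = 0, nous prenons 1 dérivée. En prenant d/dt de j(t), nous trouvons s(t) = 0. En utilisant s(t) = 0 et en substituant t = 2, nous trouvons s = 0.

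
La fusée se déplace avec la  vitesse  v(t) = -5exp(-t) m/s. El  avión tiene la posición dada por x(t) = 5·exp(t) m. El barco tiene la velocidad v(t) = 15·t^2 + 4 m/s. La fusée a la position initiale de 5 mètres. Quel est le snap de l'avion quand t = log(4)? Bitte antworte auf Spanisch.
Partiendo de la posición x(t) = 5·exp(t), tomamos 4 derivadas. La derivada de la posición da la velocidad: v(t) = 5·exp(t). Tomando d/dt de v(t), encontramos a(t) = 5·exp(t). Derivando la aceleración, obtenemos la sacudida: j(t) = 5·exp(t). La derivada de la sacudida da el snap: s(t) = 5·exp(t). De la ecuación del snap s(t) = 5·exp(t), sustituimos t = log(4) para obtener s = 20.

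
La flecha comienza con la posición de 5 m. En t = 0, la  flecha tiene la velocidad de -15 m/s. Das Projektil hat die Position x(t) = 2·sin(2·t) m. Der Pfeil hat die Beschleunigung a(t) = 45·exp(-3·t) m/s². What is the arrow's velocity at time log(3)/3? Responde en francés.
Nous devons intégrer notre équation de l'accélération a(t) = 45·exp(-3·t) 1 fois. L'intégrale de l'accélération, avec v(0) = -15, donne la vitesse: v(t) = -15·exp(-3·t). De l'équation de la vitesse v(t) = -15·exp(-3·t), nous substituons t = log(3)/3 pour obtenir v = -5.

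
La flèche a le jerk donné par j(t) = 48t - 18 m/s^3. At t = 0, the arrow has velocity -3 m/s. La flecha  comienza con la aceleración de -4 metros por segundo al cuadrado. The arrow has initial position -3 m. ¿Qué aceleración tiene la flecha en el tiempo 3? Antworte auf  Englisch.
We need to integrate our jerk equation j(t) = 48·t - 18 1 time. Integrating jerk and using the initial condition a(0) = -4, we get a(t) = 24·t^2 - 18·t - 4. Using a(t) = 24·t^2 - 18·t - 4 and substituting t = 3, we find a = 158.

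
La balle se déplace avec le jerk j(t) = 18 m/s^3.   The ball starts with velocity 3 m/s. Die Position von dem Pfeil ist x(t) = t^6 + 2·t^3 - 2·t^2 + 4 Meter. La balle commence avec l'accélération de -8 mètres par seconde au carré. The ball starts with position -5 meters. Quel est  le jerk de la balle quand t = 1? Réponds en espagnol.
Tenemos la sacudida j(t) = 18. Sustituyendo t = 1: j(1) = 18.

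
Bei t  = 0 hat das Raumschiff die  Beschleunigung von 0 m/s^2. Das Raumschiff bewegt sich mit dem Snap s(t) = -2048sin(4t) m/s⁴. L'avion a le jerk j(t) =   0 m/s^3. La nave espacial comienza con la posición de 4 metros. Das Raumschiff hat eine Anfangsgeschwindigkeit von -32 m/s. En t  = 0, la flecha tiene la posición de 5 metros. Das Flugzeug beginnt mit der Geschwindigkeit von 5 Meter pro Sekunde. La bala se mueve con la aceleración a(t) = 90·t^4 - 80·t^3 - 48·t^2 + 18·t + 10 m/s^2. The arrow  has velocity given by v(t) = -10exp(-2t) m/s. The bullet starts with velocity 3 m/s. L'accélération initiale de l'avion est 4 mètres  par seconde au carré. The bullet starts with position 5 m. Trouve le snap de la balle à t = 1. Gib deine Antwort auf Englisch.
To solve this, we need to take 2 derivatives of our acceleration equation a(t) = 90·t^4 - 80·t^3 - 48·t^2 + 18·t + 10. Differentiating acceleration, we get jerk: j(t) = 360·t^3 - 240·t^2 - 96·t + 18. Taking d/dt of j(t), we find s(t) = 1080·t^2 - 480·t - 96. From the given snap equation s(t) = 1080·t^2 - 480·t - 96, we substitute t = 1 to get s = 504.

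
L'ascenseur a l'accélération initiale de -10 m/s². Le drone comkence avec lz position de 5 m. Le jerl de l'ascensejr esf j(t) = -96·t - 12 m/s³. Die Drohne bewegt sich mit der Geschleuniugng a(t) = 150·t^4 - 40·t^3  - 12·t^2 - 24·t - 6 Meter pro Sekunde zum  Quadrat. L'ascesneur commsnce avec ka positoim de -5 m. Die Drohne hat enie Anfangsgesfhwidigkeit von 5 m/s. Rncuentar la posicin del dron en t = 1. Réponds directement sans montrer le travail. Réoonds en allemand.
Bei t = 1, x = 5.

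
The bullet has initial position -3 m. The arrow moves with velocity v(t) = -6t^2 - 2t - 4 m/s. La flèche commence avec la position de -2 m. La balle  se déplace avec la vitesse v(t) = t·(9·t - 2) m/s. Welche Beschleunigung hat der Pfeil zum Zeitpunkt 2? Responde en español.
Debemos derivar nuestra ecuación de la velocidad v(t) = -6·t^2 - 2·t - 4 1 vez. La derivada de la velocidad da la aceleración: a(t) = -12·t - 2. Tenemos la aceleración a(t) = -12·t - 2. Sustituyendo t = 2: a(2) = -26.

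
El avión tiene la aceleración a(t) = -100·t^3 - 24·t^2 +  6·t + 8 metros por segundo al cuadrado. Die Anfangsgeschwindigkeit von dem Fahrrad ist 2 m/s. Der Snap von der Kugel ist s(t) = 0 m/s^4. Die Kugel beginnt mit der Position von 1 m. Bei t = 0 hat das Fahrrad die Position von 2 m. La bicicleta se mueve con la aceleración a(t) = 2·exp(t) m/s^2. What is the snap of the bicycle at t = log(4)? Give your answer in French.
En partant de l'accélération a(t) = 2·exp(t), nous prenons 2 dérivées. En dérivant l'accélération, nous obtenons le jerk: j(t) = 2·exp(t). La dérivée du jerk donne le snap: s(t) = 2·exp(t). De l'équation du snap s(t) = 2·exp(t), nous substituons t = log(4) pour obtenir s = 8.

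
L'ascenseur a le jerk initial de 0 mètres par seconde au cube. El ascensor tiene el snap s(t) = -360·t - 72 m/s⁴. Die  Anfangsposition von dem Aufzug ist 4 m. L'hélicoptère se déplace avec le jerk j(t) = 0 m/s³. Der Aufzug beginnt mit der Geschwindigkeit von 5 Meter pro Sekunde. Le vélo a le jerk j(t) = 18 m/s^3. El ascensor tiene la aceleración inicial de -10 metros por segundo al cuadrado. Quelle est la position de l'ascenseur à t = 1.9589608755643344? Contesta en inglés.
To solve this, we need to take 4 integrals of our snap equation s(t) = -360·t - 72. The antiderivative of snap is jerk. Using j(0) = 0, we get j(t) = 36·t·(-5·t - 2). Taking ∫j(t)dt and applying a(0) = -10, we find a(t) = -60·t^3 - 36·t^2 - 10. Integrating acceleration and using the initial condition v(0) = 5, we get v(t) = -15·t^4 - 12·t^3 - 10·t + 5. The antiderivative of velocity is position. Using x(0) = 4, we get x(t) = -3·t^5 - 3·t^4 - 5·t^2 + 5·t + 4. We have position x(t) = -3·t^5 - 3·t^4 - 5·t^2 + 5·t + 4. Substituting t = 1.9589608755643344: x(1.9589608755643344) = -136.119302003258.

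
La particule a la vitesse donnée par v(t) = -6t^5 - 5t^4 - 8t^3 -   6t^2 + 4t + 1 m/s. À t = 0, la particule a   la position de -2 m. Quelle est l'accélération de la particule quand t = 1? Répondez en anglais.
We must differentiate our velocity equation v(t) = -6·t^5 - 5·t^4 - 8·t^3 - 6·t^2 + 4·t + 1 1 time. Taking d/dt of v(t), we find a(t) = -30·t^4 - 20·t^3 - 24·t^2 - 12·t + 4. From the given acceleration equation a(t) = -30·t^4 - 20·t^3 - 24·t^2 - 12·t + 4, we substitute t = 1 to get a = -82.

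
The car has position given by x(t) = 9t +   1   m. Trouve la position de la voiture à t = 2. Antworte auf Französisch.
De l'équation de la position x(t) = 9·t + 1, nous substituons t = 2 pour obtenir x = 19.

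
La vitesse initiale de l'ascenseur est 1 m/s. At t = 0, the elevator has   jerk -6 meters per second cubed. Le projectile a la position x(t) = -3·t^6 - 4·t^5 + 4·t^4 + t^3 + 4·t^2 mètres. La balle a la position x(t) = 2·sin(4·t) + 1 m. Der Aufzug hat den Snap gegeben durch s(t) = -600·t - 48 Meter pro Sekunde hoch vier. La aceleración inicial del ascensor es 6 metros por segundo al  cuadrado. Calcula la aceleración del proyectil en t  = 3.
Partiendo de la posición x(t) = -3·t^6 - 4·t^5 + 4·t^4 + t^3 + 4·t^2, tomamos 2 derivadas. Tomando d/dt de x(t), encontramos v(t) = -18·t^5 - 20·t^4 + 16·t^3 + 3·t^2 + 8·t. La derivada de la velocidad da la aceleración: a(t) = -90·t^4 - 80·t^3 + 48·t^2 + 6·t + 8. Usando a(t) = -90·t^4 - 80·t^3 + 48·t^2 + 6·t + 8 y sustituyendo t = 3, encontramos a = -8992.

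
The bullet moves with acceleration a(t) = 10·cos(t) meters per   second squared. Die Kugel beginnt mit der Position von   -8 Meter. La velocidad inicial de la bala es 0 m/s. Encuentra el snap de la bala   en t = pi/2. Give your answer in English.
Starting from acceleration a(t) = 10·cos(t), we take 2 derivatives. The derivative of acceleration gives jerk: j(t) = -10·sin(t). Taking d/dt of j(t), we find s(t) = -10·cos(t). From the given snap equation s(t) = -10·cos(t), we substitute t = pi/2 to get s = 0.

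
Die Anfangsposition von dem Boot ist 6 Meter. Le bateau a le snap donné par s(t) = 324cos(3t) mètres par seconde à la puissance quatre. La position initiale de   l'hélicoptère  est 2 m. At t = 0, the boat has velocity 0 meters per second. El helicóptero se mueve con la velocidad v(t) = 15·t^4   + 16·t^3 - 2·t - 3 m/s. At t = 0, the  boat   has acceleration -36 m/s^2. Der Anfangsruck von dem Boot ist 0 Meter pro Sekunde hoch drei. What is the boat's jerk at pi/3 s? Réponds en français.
Nous devons trouver l'intégrale de notre équation du snap s(t) = 324·cos(3·t) 1 fois. La primitive du snap, avec j(0) = 0, donne le jerk: j(t) = 108·sin(3·t). En utilisant j(t) = 108·sin(3·t) et en substituant t = pi/3, nous trouvons j = 0.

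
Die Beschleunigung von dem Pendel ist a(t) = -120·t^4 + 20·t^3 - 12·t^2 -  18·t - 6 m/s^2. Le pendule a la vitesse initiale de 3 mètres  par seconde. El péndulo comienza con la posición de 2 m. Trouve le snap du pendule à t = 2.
En partant de l'accélération a(t) = -120·t^4 + 20·t^3 - 12·t^2 - 18·t - 6, nous prenons 2 dérivées. En prenant d/dt de a(t), nous trouvons j(t) = -480·t^3 + 60·t^2 - 24·t - 18. En dérivant le jerk, nous obtenons le snap: s(t) = -1440·t^2 + 120·t - 24. De l'équation du snap s(t) = -1440·t^2 + 120·t - 24, nous substituons t = 2 pour obtenir s = -5544.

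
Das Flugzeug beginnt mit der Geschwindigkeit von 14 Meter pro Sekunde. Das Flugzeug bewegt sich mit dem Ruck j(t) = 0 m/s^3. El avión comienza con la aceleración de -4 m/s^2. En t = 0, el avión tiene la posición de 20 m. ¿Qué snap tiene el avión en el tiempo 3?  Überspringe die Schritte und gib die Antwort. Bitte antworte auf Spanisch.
El snap en t = 3 es s = 0.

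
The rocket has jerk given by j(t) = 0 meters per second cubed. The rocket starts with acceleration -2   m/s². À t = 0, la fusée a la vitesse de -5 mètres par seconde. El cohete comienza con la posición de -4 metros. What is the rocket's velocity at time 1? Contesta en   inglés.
To solve this, we need to take 2 integrals of our jerk equation j(t) = 0. Taking ∫j(t)dt and applying a(0) = -2, we find a(t) = -2. Integrating acceleration and using the initial condition v(0) = -5, we get v(t) = -2·t - 5. We have velocity v(t) = -2·t - 5. Substituting t = 1: v(1) = -7.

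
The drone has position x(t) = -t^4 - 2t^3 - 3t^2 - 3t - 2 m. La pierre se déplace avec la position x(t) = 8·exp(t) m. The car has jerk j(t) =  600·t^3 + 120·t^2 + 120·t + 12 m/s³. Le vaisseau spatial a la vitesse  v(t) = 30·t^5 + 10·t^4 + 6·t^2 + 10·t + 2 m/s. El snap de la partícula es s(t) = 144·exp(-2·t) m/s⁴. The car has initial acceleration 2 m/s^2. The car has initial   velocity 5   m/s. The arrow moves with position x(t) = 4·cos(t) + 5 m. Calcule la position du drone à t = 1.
Nous avons la position x(t) = -t^4 - 2·t^3 - 3·t^2 - 3·t - 2. En substituant t = 1: x(1) = -11.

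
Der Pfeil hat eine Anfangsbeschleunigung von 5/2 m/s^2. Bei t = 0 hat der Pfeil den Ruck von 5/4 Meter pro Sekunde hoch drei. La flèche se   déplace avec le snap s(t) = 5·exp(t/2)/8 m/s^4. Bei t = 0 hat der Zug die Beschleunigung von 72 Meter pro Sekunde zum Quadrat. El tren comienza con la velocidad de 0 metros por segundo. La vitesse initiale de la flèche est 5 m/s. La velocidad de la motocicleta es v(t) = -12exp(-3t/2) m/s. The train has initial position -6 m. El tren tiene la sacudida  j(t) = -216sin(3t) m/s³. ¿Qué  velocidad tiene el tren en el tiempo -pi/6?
Debemos encontrar la antiderivada de nuestra ecuación de la sacudida j(t) = -216·sin(3·t) 2 veces. La integral de la sacudida es la aceleración. Usando a(0) = 72, obtenemos a(t) = 72·cos(3·t). Integrando la aceleración y usando la condición inicial v(0) = 0, obtenemos v(t) = 24·sin(3·t). Tenemos la velocidad v(t) = 24·sin(3·t). Sustituyendo t = -pi/6: v(-pi/6) = -24.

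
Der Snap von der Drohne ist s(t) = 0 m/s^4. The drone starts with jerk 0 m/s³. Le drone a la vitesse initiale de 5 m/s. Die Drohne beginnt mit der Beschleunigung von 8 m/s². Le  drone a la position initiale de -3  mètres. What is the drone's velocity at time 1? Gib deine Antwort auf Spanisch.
Debemos encontrar la antiderivada de nuestra ecuación del snap s(t) = 0 3 veces. La antiderivada del snap es la sacudida. Usando j(0) = 0, obtenemos j(t) = 0. Tomando ∫j(t)dt y aplicando a(0) = 8, encontramos a(t) = 8. La integral de la aceleración, con v(0) = 5, da la velocidad: v(t) = 8·t + 5. Usando v(t) = 8·t + 5 y sustituyendo t = 1, encontramos v = 13.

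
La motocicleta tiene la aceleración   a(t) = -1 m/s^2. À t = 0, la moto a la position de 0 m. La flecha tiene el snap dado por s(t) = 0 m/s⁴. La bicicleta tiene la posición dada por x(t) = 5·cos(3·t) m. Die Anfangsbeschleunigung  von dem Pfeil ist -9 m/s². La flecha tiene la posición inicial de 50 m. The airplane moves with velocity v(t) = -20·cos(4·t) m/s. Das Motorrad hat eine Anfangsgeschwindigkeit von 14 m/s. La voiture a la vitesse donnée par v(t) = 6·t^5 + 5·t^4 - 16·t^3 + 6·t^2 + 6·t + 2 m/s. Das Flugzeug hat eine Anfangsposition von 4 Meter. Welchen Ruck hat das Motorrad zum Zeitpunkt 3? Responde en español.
Partiendo de la aceleración a(t) = -1, tomamos 1 derivada. Derivando la aceleración, obtenemos la sacudida: j(t) = 0. De la ecuación de la sacudida j(t) = 0, sustituimos t = 3 para obtener j = 0.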